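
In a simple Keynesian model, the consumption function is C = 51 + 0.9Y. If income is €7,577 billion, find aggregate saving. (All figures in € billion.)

S = 706.7

C = 51 + 0.9(7577) = 51 + 6819.3 = 6870.3
S = Y − C = 7577 − 6870.3 = 706.7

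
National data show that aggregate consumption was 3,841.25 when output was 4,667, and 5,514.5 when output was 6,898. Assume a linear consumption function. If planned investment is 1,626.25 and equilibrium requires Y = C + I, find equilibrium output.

Y = 7869

MPC = (5514.5 − 3841.25)/(6898 − 4667) = 1673.25/2231 = 0.75
a = 3841.25 − 0.75(4667) = 341
Equilibrium: Y = 341 + 0.75Y + 1626.25
0.25Y = 1967.25, so Y = 1967.25/0.25 = 7869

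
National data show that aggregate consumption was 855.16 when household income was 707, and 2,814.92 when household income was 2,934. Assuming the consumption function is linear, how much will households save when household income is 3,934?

S = 239.08

MPC = (2814.92 − 855.16)/(2934 − 707) = 1959.76/2227 = 0.88
a = 855.16 − 0.88(707) = 855.16 − 622.16 = 233
C = 233 + 0.88(3934) = 3694.92
S = 3934 − 3694.92 = 239.08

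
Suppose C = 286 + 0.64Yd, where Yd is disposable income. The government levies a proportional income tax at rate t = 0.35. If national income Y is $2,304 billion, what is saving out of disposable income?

Yd = (1 − 0.35)(2304) = 0.65(2304) = 1497.6
C = 286 + 0.64(1497.6) = 286 + 958.464 = 1244.464
S = Yd − C = 1497.6 − 1244.464 = 253.136

S = 253.136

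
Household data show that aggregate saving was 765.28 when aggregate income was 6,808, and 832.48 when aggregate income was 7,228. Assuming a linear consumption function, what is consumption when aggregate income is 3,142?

MPS = ΔS/ΔY = (832.48 − 765.28)/(7228 − 6808) = 67.2/420 = 0.16
MPC = 1 − MPS = 0.84
Autonomous saving = 765.28 − 0.16(6808) = -324, so a = 324
C = 324 + 0.84(3142) = 324 + 2639.28 = 2963.28

C = 2963.28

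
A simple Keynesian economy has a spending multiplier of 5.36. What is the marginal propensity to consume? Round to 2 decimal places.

k = 1/(1 − MPC), so 1 − MPC = 1/k = 1/5.36 = 0.1866
MPC = 1 − 0.1866 = 0.81

MPC = 0.81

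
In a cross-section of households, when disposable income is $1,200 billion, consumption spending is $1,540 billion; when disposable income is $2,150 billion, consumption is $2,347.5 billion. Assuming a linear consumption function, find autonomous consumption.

MPC = ΔC/ΔY = (2347.5 − 1540)/(2150 − 1200) = 807.5/950 = 0.85
a = C − MPC·Y = 1540 − 0.85(1200) = 1540 − 1020 = 520

a = 520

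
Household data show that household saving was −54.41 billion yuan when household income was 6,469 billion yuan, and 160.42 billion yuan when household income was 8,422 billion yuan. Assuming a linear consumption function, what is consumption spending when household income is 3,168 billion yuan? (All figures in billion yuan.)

MPS = ΔS/ΔY = (160.42 − (-54.41))/(8422 − 6469) = 214.83/1953 = 0.11
MPC = 1 − MPS = 0.89
Autonomous saving = -54.41 − 0.11(6469) = -766, so a = 766
C = 766 + 0.89(3168) = 766 + 2819.52 = 3585.52

C = 3585.52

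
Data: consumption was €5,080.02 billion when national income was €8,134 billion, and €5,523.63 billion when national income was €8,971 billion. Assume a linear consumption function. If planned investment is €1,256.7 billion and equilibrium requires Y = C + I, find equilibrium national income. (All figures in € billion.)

Y = 4310

MPC = (5523.63 − 5080.02)/(8971 − 8134) = 443.61/837 = 0.53
a = 5080.02 − 0.53(8134) = 769
Equilibrium: Y = 769 + 0.53Y + 1256.7
0.47Y = 2025.7, so Y = 2025.7/0.47 = 4310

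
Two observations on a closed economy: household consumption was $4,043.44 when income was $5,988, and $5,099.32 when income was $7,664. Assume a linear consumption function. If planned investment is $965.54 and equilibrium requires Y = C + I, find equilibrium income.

Y = 3342

MPC = (5099.32 − 4043.44)/(7664 − 5988) = 1055.88/1676 = 0.63
a = 4043.44 − 0.63(5988) = 271
Equilibrium: Y = 271 + 0.63Y + 965.54
0.37Y = 1236.54, so Y = 1236.54/0.37 = 3342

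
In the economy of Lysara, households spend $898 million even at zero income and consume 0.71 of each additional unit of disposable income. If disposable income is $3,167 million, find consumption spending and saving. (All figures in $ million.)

C = 898 + 0.71(3167) = 898 + 2248.57 = 3146.57
S = Y − C = 3167 − 3146.57 = 20.43

C = 3146.57; S = 20.43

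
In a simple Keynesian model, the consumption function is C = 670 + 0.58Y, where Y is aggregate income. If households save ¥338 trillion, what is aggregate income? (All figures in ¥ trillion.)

Y = 2400

S = Y − C = -670 + 0.42Y
-670 + 0.42Y = 338, so 0.42Y = 1008 and Y = 2400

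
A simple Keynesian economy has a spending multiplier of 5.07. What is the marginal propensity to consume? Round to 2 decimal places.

k = 1/(1 − MPC), so 1 − MPC = 1/k = 1/5.07 = 0.1972
MPC = 1 − 0.1972 = 0.80

MPC = 0.80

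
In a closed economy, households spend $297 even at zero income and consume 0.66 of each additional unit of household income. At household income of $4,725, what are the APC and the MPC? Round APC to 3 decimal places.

MPC = 0.66 (the slope of the consumption function)
C = 297 + 0.66(4725) = 3415.5, so APC = 3415.5/4725 = 0.723

APC = 0.723; MPC = 0.66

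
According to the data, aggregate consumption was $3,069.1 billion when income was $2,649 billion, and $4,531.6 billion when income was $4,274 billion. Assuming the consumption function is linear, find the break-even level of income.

MPC = (4531.6 − 3069.1)/(4274 − 2649) = 1462.5/1625 = 0.9
a = 3069.1 − 0.9(2649) = 3069.1 − 2384.1 = 685
Break-even: Y = a/(1−MPC) = 685/0.1 = 6850

Y = 6850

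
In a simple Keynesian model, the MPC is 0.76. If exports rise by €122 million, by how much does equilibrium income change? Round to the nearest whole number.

ΔY ≈ 508

The multiplier is 1/(1 − MPC) = 1/0.24.
ΔY = 122/0.24 = 508.33 ≈ 508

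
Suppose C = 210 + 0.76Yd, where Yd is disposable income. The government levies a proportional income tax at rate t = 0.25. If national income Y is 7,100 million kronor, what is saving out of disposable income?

S = 1068

Yd = (1 − 0.25)(7100) = 0.75(7100) = 5325
C = 210 + 0.76(5325) = 210 + 4047 = 4257
S = Yd − C = 5325 − 4257 = 1068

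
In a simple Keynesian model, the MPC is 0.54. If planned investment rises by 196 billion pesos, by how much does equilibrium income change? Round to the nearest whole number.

ΔY ≈ 426

The multiplier is 1/(1 − MPC) = 1/0.46.
ΔY = 196/0.46 = 426.09 ≈ 426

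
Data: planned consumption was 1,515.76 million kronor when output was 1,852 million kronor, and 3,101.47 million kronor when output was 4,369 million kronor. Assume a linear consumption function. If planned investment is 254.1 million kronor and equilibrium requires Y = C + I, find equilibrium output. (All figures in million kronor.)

Y = 1630

MPC = (3101.47 − 1515.76)/(4369 − 1852) = 1585.71/2517 = 0.63
a = 1515.76 − 0.63(1852) = 349
Equilibrium: Y = 349 + 0.63Y + 254.1
0.37Y = 603.1, so Y = 603.1/0.37 = 1630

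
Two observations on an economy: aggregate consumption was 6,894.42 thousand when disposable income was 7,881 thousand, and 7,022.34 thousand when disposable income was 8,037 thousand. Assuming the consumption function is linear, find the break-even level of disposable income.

Y = 2400

MPC = (7022.34 − 6894.42)/(8037 − 7881) = 127.92/156 = 0.82
a = 6894.42 − 0.82(7881) = 6894.42 − 6462.42 = 432
Break-even: Y = a/(1−MPC) = 432/0.18 = 2400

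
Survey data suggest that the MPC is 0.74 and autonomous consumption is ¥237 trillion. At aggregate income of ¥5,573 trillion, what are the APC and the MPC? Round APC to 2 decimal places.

MPC = 0.74 (the slope of the consumption function)
C = 237 + 0.74(5573) = 4361.02, so APC = 4361.02/5573 = 0.78

APC = 0.78; MPC = 0.74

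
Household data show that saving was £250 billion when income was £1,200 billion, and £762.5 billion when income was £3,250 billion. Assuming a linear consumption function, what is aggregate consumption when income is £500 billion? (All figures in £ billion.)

MPS = ΔS/ΔY = (762.5 − 250)/(3250 − 1200) = 512.5/2050 = 0.25
MPC = 1 − MPS = 0.75
Autonomous saving = 250 − 0.25(1200) = -50, so a = 50
C = 50 + 0.75(500) = 50 + 375 = 425

C = 425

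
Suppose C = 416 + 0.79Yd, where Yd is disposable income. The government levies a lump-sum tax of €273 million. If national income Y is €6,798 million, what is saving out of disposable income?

Yd = Y − T = 6798 − 273 = 6525
C = 416 + 0.79(6525) = 416 + 5154.75 = 5570.75
S = Yd − C = 6525 − 5570.75 = 954.25

S = 954.25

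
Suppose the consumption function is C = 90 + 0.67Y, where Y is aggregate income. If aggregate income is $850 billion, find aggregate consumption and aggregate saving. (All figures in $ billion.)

C = 659.5; S = 190.5

C = 90 + 0.67(850) = 90 + 569.5 = 659.5
S = Y − C = 850 − 659.5 = 190.5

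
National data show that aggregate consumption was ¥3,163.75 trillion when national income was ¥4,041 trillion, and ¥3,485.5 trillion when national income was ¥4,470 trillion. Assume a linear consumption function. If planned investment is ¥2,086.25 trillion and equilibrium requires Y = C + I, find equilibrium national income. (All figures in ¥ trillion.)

Y = 8877

MPC = (3485.5 − 3163.75)/(4470 − 4041) = 321.75/429 = 0.75
a = 3163.75 − 0.75(4041) = 133
Equilibrium: Y = 133 + 0.75Y + 2086.25
0.25Y = 2219.25, so Y = 2219.25/0.25 = 8877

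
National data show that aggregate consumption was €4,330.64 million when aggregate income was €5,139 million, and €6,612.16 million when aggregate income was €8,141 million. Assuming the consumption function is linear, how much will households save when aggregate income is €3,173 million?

MPC = (6612.16 − 4330.64)/(8141 − 5139) = 2281.52/3002 = 0.76
a = 4330.64 − 0.76(5139) = 4330.64 − 3905.64 = 425
C = 425 + 0.76(3173) = 2836.48
S = 3173 − 2836.48 = 336.52

S = 336.52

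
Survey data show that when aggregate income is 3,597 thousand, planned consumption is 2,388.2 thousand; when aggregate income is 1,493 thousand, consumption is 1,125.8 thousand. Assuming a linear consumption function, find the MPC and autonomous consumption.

MPC = 0.6; a = 230

MPC = ΔC/ΔY = (2388.2 − 1125.8)/(3597 − 1493) = 1262.4/2104 = 0.6
a = C − MPC·Y = 1125.8 − 0.6(1493) = 1125.8 − 895.8 = 230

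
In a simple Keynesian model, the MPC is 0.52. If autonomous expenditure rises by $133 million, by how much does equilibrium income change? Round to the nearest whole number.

The multiplier is 1/(1 − MPC) = 1/0.48.
ΔY = 133/0.48 = 277.08 ≈ 277

ΔY ≈ 277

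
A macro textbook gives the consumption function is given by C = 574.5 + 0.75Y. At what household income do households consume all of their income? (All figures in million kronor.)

Y = 2298

At break-even, C = Y: 574.5 + 0.75Y = Y
0.25Y = 574.5, so Y = 574.5/0.25 = 2298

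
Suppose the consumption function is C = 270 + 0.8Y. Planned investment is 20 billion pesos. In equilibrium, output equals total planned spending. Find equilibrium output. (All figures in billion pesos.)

Y = 1450

Y = C + I = 270 + 0.8Y + 20
Y − 0.8Y = 290
0.2Y = 290, so Y = 290/0.2 = 1450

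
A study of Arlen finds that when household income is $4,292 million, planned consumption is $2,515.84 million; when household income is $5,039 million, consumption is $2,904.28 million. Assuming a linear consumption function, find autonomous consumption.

a = 284

MPC = ΔC/ΔY = (2904.28 − 2515.84)/(5039 − 4292) = 388.44/747 = 0.52
a = C − MPC·Y = 2515.84 − 0.52(4292) = 2515.84 − 2231.84 = 284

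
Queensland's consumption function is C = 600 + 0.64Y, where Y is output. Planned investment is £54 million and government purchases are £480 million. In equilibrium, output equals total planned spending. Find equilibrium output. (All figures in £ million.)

Y = 3150

Y = C + I + G = 600 + 0.64Y + 54 + 480
Y − 0.64Y = 1134
0.36Y = 1134, so Y = 1134/0.36 = 3150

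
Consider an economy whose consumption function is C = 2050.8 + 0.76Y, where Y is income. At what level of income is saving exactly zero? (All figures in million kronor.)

At break-even, C = Y: 2050.8 + 0.76Y = Y
0.24Y = 2050.8, so Y = 2050.8/0.24 = 8545

Y = 8545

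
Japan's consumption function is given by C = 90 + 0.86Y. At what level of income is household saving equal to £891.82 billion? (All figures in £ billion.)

S = Y − C = -90 + 0.14Y
-90 + 0.14Y = 891.82, so 0.14Y = 981.82 and Y = 7013

Y = 7013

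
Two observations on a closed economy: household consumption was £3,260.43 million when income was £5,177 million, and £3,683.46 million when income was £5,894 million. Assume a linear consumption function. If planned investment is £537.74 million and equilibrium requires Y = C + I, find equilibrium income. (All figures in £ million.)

MPC = (3683.46 − 3260.43)/(5894 − 5177) = 423.03/717 = 0.59
a = 3260.43 − 0.59(5177) = 206
Equilibrium: Y = 206 + 0.59Y + 537.74
0.41Y = 743.74, so Y = 743.74/0.41 = 1814

Y = 1814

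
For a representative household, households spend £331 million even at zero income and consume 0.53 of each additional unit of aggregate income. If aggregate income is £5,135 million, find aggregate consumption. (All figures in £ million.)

C = 3052.55

C = 331 + 0.53(5135) = 331 + 2721.55 = 3052.55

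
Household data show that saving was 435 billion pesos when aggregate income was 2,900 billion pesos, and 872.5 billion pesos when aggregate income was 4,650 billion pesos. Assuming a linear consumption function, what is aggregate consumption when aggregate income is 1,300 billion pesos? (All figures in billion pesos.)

MPS = ΔS/ΔY = (872.5 − 435)/(4650 − 2900) = 437.5/1750 = 0.25
MPC = 1 − MPS = 0.75
Autonomous saving = 435 − 0.25(2900) = -290, so a = 290
C = 290 + 0.75(1300) = 290 + 975 = 1265

C = 1265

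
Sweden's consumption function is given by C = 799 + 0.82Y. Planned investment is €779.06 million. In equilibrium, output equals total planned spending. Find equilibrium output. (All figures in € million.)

Y = 8767

Y = C + I = 799 + 0.82Y + 779.06
Y − 0.82Y = 1578.06
0.18Y = 1578.06, so Y = 1578.06/0.18 = 8767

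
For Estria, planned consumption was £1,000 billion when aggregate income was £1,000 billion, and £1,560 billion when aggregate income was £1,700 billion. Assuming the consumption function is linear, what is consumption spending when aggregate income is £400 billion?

MPC = (1560 − 1000)/(1700 − 1000) = 560/700 = 0.8
a = 1000 − 0.8(1000) = 1000 − 800 = 200
C = 200 + 0.8(400) = 200 + 320 = 520

C = 520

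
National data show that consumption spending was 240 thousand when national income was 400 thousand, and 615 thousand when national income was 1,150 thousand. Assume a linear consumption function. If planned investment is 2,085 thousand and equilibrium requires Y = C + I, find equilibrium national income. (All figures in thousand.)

MPC = (615 − 240)/(1150 − 400) = 375/750 = 0.5
a = 240 − 0.5(400) = 40
Equilibrium: Y = 40 + 0.5Y + 2085
0.5Y = 2125, so Y = 2125/0.5 = 4250

Y = 4250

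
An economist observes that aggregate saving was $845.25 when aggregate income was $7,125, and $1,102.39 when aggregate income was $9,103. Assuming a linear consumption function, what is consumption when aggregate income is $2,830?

MPS = ΔS/ΔY = (1102.39 − 845.25)/(9103 − 7125) = 257.14/1978 = 0.13
MPC = 1 − MPS = 0.87
Autonomous saving = 845.25 − 0.13(7125) = -81, so a = 81
C = 81 + 0.87(2830) = 81 + 2462.1 = 2543.1

C = 2543.1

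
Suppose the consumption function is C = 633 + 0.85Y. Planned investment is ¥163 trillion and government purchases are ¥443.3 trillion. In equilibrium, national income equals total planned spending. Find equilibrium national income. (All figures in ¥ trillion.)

Y = 8262

Y = C + I + G = 633 + 0.85Y + 163 + 443.3
Y − 0.85Y = 1239.3
0.15Y = 1239.3, so Y = 1239.3/0.15 = 8262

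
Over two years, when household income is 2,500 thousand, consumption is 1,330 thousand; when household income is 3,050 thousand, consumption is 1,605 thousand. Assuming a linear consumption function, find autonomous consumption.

MPC = ΔC/ΔY = (1605 − 1330)/(3050 − 2500) = 275/550 = 0.5
a = C − MPC·Y = 1330 − 0.5(2500) = 1330 − 1250 = 80

a = 80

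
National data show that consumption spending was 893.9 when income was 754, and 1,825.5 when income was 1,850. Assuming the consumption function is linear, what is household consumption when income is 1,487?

MPC = (1825.5 − 893.9)/(1850 − 754) = 931.6/1096 = 0.85
a = 893.9 − 0.85(754) = 893.9 − 640.9 = 253
C = 253 + 0.85(1487) = 253 + 1263.95 = 1516.95

C = 1516.95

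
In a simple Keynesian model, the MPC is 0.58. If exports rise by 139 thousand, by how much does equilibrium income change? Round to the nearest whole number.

The multiplier is 1/(1 − MPC) = 1/0.42.
ΔY = 139/0.42 = 330.95 ≈ 331

ΔY ≈ 331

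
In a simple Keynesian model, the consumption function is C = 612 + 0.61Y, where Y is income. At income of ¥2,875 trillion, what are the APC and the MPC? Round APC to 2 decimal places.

APC = 0.82; MPC = 0.61

MPC = 0.61 (the slope of the consumption function)
C = 612 + 0.61(2875) = 2365.75, so APC = 2365.75/2875 = 0.82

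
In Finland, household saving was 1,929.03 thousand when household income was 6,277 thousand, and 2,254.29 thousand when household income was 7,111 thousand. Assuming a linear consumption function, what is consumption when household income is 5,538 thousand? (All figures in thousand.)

MPS = ΔS/ΔY = (2254.29 − 1929.03)/(7111 − 6277) = 325.26/834 = 0.39
MPC = 1 − MPS = 0.61
Autonomous saving = 1929.03 − 0.39(6277) = -519, so a = 519
C = 519 + 0.61(5538) = 519 + 3378.18 = 3897.18

C = 3897.18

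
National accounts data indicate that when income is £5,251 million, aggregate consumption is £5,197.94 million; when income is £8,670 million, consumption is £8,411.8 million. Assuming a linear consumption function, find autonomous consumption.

a = 262

MPC = ΔC/ΔY = (8411.8 − 5197.94)/(8670 − 5251) = 3213.86/3419 = 0.94
a = C − MPC·Y = 5197.94 − 0.94(5251) = 5197.94 − 4935.94 = 262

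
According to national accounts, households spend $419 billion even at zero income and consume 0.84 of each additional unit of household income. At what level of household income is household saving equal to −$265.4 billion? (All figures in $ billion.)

Y = 960

S = Y − C = -419 + 0.16Y
-419 + 0.16Y = -265.4, so 0.16Y = 153.6 and Y = 960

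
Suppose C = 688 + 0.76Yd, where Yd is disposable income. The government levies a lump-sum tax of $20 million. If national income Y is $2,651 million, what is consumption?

C = 2687.56

Yd = Y − T = 2651 − 20 = 2631
C = 688 + 0.76(2631) = 688 + 1999.56 = 2687.56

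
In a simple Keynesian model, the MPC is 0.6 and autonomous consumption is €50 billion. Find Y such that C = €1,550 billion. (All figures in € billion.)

50 + 0.6Y = 1550
0.6Y = 1500, so Y = 1500/0.6 = 2500

Y = 2500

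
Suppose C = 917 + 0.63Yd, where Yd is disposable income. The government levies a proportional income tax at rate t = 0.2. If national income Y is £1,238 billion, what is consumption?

C = 1540.952

Yd = (1 − 0.2)(1238) = 0.8(1238) = 990.4
C = 917 + 0.63(990.4) = 917 + 623.952 = 1540.952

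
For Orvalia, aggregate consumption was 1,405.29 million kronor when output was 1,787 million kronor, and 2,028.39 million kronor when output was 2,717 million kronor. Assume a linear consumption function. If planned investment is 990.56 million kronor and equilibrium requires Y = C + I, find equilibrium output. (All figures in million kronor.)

Y = 3632

MPC = (2028.39 − 1405.29)/(2717 − 1787) = 623.1/930 = 0.67
a = 1405.29 − 0.67(1787) = 208
Equilibrium: Y = 208 + 0.67Y + 990.56
0.33Y = 1198.56, so Y = 1198.56/0.33 = 3632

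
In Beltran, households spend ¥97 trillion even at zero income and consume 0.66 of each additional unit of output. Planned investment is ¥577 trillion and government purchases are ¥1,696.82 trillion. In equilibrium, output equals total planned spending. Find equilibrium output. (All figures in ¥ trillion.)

Y = C + I + G = 97 + 0.66Y + 577 + 1696.82
Y − 0.66Y = 2370.82
0.34Y = 2370.82, so Y = 2370.82/0.34 = 6973

Y = 6973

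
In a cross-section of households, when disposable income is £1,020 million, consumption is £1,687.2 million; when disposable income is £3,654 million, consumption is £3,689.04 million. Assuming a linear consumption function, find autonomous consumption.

a = 912

MPC = ΔC/ΔY = (3689.04 − 1687.2)/(3654 − 1020) = 2001.84/2634 = 0.76
a = C − MPC·Y = 1687.2 − 0.76(1020) = 1687.2 − 775.2 = 912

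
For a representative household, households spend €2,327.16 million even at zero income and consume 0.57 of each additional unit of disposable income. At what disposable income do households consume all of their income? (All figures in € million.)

Y = 5412

At break-even, C = Y: 2327.16 + 0.57Y = Y
0.43Y = 2327.16, so Y = 2327.16/0.43 = 5412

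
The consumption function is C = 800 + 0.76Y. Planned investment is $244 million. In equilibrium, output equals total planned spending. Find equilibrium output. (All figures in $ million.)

Y = C + I = 800 + 0.76Y + 244
Y − 0.76Y = 1044
0.24Y = 1044, so Y = 1044/0.24 = 4350

Y = 4350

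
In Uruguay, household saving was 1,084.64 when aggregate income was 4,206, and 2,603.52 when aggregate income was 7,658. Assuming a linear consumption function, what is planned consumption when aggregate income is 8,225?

C = 5372

MPS = ΔS/ΔY = (2603.52 − 1084.64)/(7658 − 4206) = 1518.88/3452 = 0.44
MPC = 1 − MPS = 0.56
Autonomous saving = 1084.64 − 0.44(4206) = -766, so a = 766
C = 766 + 0.56(8225) = 766 + 4606 = 5372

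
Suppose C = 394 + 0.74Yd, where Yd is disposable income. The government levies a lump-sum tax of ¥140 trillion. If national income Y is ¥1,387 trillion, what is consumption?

C = 1316.78

Yd = Y − T = 1387 − 140 = 1247
C = 394 + 0.74(1247) = 394 + 922.78 = 1316.78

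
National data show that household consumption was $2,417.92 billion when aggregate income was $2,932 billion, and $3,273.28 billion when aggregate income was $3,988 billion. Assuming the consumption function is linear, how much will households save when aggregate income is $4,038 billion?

MPC = (3273.28 − 2417.92)/(3988 − 2932) = 855.36/1056 = 0.81
a = 2417.92 − 0.81(2932) = 2417.92 − 2374.92 = 43
C = 43 + 0.81(4038) = 3313.78
S = 4038 − 3313.78 = 724.22

S = 724.22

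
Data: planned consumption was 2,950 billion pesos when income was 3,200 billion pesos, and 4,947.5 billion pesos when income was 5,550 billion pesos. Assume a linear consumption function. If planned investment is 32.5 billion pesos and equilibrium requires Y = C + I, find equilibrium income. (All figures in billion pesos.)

MPC = (4947.5 − 2950)/(5550 − 3200) = 1997.5/2350 = 0.85
a = 2950 − 0.85(3200) = 230
Equilibrium: Y = 230 + 0.85Y + 32.5
0.15Y = 262.5, so Y = 262.5/0.15 = 1750

Y = 1750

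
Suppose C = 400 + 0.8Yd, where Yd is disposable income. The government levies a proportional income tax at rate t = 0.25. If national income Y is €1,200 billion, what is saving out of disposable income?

Yd = (1 − 0.25)(1200) = 0.75(1200) = 900
C = 400 + 0.8(900) = 400 + 720 = 1120
S = Yd − C = 900 − 1120 = -220

S = -220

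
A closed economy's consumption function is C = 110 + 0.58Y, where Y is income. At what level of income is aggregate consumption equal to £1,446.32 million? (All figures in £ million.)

Y = 2304

110 + 0.58Y = 1446.32
0.58Y = 1336.32, so Y = 1336.32/0.58 = 2304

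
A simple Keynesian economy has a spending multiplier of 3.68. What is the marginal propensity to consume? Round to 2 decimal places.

k = 1/(1 − MPC), so 1 − MPC = 1/k = 1/3.68 = 0.2717
MPC = 1 − 0.2717 = 0.73

MPC = 0.73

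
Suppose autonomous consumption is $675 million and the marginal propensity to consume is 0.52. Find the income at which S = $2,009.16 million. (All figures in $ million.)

S = Y − C = -675 + 0.48Y
-675 + 0.48Y = 2009.16, so 0.48Y = 2684.16 and Y = 5592

Y = 5592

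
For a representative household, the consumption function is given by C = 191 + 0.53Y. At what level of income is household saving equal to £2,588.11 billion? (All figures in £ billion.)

Y = 5913

S = Y − C = -191 + 0.47Y
-191 + 0.47Y = 2588.11, so 0.47Y = 2779.11 and Y = 5913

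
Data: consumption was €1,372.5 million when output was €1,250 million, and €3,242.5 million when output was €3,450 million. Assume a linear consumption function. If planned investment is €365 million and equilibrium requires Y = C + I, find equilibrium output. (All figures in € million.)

Y = 4500

MPC = (3242.5 − 1372.5)/(3450 − 1250) = 1870/2200 = 0.85
a = 1372.5 − 0.85(1250) = 310
Equilibrium: Y = 310 + 0.85Y + 365
0.15Y = 675, so Y = 675/0.15 = 4500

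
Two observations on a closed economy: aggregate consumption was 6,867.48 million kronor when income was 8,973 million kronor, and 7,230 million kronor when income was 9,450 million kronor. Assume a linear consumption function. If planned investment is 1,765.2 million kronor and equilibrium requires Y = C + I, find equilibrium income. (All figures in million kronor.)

Y = 7555

MPC = (7230 − 6867.48)/(9450 − 8973) = 362.52/477 = 0.76
a = 6867.48 − 0.76(8973) = 48
Equilibrium: Y = 48 + 0.76Y + 1765.2
0.24Y = 1813.2, so Y = 1813.2/0.24 = 7555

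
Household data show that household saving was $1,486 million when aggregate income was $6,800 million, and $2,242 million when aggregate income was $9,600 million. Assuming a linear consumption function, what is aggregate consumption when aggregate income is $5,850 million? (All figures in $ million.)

C = 4620.5

MPS = ΔS/ΔY = (2242 − 1486)/(9600 − 6800) = 756/2800 = 0.27
MPC = 1 − MPS = 0.73
Autonomous saving = 1486 − 0.27(6800) = -350, so a = 350
C = 350 + 0.73(5850) = 350 + 4270.5 = 4620.5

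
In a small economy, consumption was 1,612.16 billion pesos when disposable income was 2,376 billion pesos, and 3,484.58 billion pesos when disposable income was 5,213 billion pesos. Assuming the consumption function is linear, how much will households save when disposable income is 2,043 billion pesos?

MPC = (3484.58 − 1612.16)/(5213 − 2376) = 1872.42/2837 = 0.66
a = 1612.16 − 0.66(2376) = 1612.16 − 1568.16 = 44
C = 44 + 0.66(2043) = 1392.38
S = 2043 − 1392.38 = 650.62

S = 650.62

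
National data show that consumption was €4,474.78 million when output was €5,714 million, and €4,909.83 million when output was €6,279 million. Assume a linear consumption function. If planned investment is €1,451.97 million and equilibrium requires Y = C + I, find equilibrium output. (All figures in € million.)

Y = 6639

MPC = (4909.83 − 4474.78)/(6279 − 5714) = 435.05/565 = 0.77
a = 4474.78 − 0.77(5714) = 75
Equilibrium: Y = 75 + 0.77Y + 1451.97
0.23Y = 1526.97, so Y = 1526.97/0.23 = 6639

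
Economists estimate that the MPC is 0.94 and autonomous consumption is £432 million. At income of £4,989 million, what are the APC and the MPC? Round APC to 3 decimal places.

APC = 1.027; MPC = 0.94

MPC = 0.94 (the slope of the consumption function)
C = 432 + 0.94(4989) = 5121.66, so APC = 5121.66/4989 = 1.027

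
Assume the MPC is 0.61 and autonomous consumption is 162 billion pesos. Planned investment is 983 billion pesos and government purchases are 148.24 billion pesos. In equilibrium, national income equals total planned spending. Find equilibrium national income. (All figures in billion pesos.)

Y = C + I + G = 162 + 0.61Y + 983 + 148.24
Y − 0.61Y = 1293.24
0.39Y = 1293.24, so Y = 1293.24/0.39 = 3316

Y = 3316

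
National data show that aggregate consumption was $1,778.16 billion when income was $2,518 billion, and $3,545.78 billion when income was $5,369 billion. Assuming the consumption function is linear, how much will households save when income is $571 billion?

MPC = (3545.78 − 1778.16)/(5369 − 2518) = 1767.62/2851 = 0.62
a = 1778.16 − 0.62(2518) = 1778.16 − 1561.16 = 217
C = 217 + 0.62(571) = 571.02
S = 571 − 571.02 = -0.02

S = -0.02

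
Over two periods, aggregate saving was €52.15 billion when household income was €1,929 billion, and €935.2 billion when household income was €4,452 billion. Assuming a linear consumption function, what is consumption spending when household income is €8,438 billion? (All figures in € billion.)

MPS = ΔS/ΔY = (935.2 − 52.15)/(4452 − 1929) = 883.05/2523 = 0.35
MPC = 1 − MPS = 0.65
Autonomous saving = 52.15 − 0.35(1929) = -623, so a = 623
C = 623 + 0.65(8438) = 623 + 5484.7 = 6107.7

C = 6107.7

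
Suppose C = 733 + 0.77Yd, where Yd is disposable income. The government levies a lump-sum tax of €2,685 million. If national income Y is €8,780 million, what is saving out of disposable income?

Yd = Y − T = 8780 − 2685 = 6095
C = 733 + 0.77(6095) = 733 + 4693.15 = 5426.15
S = Yd − C = 6095 − 5426.15 = 668.85

S = 668.85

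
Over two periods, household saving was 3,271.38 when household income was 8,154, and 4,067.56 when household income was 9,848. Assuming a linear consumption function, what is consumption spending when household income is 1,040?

MPS = ΔS/ΔY = (4067.56 − 3271.38)/(9848 − 8154) = 796.18/1694 = 0.47
MPC = 1 − MPS = 0.53
Autonomous saving = 3271.38 − 0.47(8154) = -561, so a = 561
C = 561 + 0.53(1040) = 561 + 551.2 = 1112.2

C = 1112.2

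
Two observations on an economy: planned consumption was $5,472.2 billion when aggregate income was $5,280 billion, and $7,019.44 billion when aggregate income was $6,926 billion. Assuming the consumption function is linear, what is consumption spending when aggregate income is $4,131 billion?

C = 4392.14

MPC = (7019.44 − 5472.2)/(6926 − 5280) = 1547.24/1646 = 0.94
a = 5472.2 − 0.94(5280) = 5472.2 − 4963.2 = 509
C = 509 + 0.94(4131) = 509 + 3883.14 = 4392.14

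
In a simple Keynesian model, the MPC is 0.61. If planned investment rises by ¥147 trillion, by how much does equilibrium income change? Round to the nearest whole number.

The multiplier is 1/(1 − MPC) = 1/0.39.
ΔY = 147/0.39 = 376.92 ≈ 377

ΔY ≈ 377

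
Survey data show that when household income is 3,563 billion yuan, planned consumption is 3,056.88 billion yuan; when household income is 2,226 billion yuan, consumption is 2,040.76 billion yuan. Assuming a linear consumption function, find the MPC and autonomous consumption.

MPC = 0.76; a = 349

MPC = ΔC/ΔY = (3056.88 − 2040.76)/(3563 − 2226) = 1016.12/1337 = 0.76
a = C − MPC·Y = 2040.76 − 0.76(2226) = 2040.76 − 1691.76 = 349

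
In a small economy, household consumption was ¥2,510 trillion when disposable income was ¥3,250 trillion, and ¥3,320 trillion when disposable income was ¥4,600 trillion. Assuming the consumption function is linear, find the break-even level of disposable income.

MPC = (3320 − 2510)/(4600 − 3250) = 810/1350 = 0.6
a = 2510 − 0.6(3250) = 2510 − 1950 = 560
Break-even: Y = a/(1−MPC) = 560/0.4 = 1400

Y = 1400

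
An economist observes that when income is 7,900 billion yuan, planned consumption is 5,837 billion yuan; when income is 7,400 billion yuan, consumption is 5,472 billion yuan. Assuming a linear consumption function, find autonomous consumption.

MPC = ΔC/ΔY = (5837 − 5472)/(7900 − 7400) = 365/500 = 0.73
a = C − MPC·Y = 5472 − 0.73(7400) = 5472 − 5402 = 70

a = 70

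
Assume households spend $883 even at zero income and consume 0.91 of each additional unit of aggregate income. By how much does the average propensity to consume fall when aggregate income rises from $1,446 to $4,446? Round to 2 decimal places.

At Y = 1446: C = 883 + 0.91(1446) = 2198.86, APC = 2198.86/1446 = 1.521
At Y = 4446: C = 4928.86, APC = 4928.86/4446 = 1.109
Fall in APC = 1.521 − 1.109 = 0.412 ≈ 0.41

ΔAPC = 0.41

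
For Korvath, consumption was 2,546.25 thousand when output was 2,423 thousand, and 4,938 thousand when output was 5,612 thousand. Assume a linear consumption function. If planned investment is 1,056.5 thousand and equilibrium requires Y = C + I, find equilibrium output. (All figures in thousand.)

Y = 7142

MPC = (4938 − 2546.25)/(5612 − 2423) = 2391.75/3189 = 0.75
a = 2546.25 − 0.75(2423) = 729
Equilibrium: Y = 729 + 0.75Y + 1056.5
0.25Y = 1785.5, so Y = 1785.5/0.25 = 7142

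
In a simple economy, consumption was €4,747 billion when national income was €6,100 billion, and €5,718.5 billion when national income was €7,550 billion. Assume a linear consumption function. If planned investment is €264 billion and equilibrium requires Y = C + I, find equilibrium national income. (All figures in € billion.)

MPC = (5718.5 − 4747)/(7550 − 6100) = 971.5/1450 = 0.67
a = 4747 − 0.67(6100) = 660
Equilibrium: Y = 660 + 0.67Y + 264
0.33Y = 924, so Y = 924/0.33 = 2800

Y = 2800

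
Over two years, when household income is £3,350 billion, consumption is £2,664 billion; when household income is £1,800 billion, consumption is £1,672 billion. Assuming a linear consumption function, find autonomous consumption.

MPC = ΔC/ΔY = (2664 − 1672)/(3350 − 1800) = 992/1550 = 0.64
a = C − MPC·Y = 1672 − 0.64(1800) = 1672 − 1152 = 520

a = 520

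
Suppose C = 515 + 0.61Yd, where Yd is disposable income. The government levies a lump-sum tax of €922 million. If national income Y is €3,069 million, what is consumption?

C = 1824.67

Yd = Y − T = 3069 − 922 = 2147
C = 515 + 0.61(2147) = 515 + 1309.67 = 1824.67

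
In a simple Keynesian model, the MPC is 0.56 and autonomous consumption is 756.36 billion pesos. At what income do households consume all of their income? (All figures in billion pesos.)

At break-even, C = Y: 756.36 + 0.56Y = Y
0.44Y = 756.36, so Y = 756.36/0.44 = 1719

Y = 1719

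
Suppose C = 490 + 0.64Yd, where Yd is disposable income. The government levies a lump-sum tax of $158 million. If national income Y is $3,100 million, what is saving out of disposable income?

Yd = Y − T = 3100 − 158 = 2942
C = 490 + 0.64(2942) = 490 + 1882.88 = 2372.88
S = Yd − C = 2942 − 2372.88 = 569.12

S = 569.12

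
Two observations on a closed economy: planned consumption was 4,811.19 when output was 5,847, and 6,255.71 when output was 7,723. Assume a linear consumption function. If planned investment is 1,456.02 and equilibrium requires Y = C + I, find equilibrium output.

Y = 7674

MPC = (6255.71 − 4811.19)/(7723 − 5847) = 1444.52/1876 = 0.77
a = 4811.19 − 0.77(5847) = 309
Equilibrium: Y = 309 + 0.77Y + 1456.02
0.23Y = 1765.02, so Y = 1765.02/0.23 = 7674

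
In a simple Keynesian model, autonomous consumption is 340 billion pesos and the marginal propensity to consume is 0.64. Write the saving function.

S = Y − C = Y − (340 + 0.64Y) = -340 + (1 − 0.64)Y

S = -340 + 0.36Y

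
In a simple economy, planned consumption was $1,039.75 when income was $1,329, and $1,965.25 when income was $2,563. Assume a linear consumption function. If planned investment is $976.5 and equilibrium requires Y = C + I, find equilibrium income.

MPC = (1965.25 − 1039.75)/(2563 − 1329) = 925.5/1234 = 0.75
a = 1039.75 − 0.75(1329) = 43
Equilibrium: Y = 43 + 0.75Y + 976.5
0.25Y = 1019.5, so Y = 1019.5/0.25 = 4078

Y = 4078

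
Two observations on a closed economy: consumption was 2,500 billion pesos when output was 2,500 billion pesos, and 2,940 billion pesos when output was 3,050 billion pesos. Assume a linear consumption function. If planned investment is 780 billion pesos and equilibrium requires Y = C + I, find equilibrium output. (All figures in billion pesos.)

MPC = (2940 − 2500)/(3050 − 2500) = 440/550 = 0.8
a = 2500 − 0.8(2500) = 500
Equilibrium: Y = 500 + 0.8Y + 780
0.2Y = 1280, so Y = 1280/0.2 = 6400

Y = 6400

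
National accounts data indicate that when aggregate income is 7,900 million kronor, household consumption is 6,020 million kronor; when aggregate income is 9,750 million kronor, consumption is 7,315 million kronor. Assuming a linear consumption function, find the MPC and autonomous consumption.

MPC = 0.7; a = 490

MPC = ΔC/ΔY = (7315 − 6020)/(9750 − 7900) = 1295/1850 = 0.7
a = C − MPC·Y = 6020 − 0.7(7900) = 6020 − 5530 = 490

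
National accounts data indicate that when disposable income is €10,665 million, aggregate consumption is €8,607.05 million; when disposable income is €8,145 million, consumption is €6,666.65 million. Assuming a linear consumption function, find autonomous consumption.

MPC = ΔC/ΔY = (8607.05 − 6666.65)/(10665 − 8145) = 1940.4/2520 = 0.77
a = C − MPC·Y = 6666.65 − 0.77(8145) = 6666.65 − 6271.65 = 395

a = 395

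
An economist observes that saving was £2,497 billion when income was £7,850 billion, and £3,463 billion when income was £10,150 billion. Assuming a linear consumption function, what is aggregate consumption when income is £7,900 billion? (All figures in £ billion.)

C = 5382

MPS = ΔS/ΔY = (3463 − 2497)/(10150 − 7850) = 966/2300 = 0.42
MPC = 1 − MPS = 0.58
Autonomous saving = 2497 − 0.42(7850) = -800, so a = 800
C = 800 + 0.58(7900) = 800 + 4582 = 5382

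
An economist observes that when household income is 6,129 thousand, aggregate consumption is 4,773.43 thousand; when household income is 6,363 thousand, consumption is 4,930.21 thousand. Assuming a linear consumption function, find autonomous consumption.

a = 667

MPC = ΔC/ΔY = (4930.21 − 4773.43)/(6363 − 6129) = 156.78/234 = 0.67
a = C − MPC·Y = 4773.43 − 0.67(6129) = 4773.43 − 4106.43 = 667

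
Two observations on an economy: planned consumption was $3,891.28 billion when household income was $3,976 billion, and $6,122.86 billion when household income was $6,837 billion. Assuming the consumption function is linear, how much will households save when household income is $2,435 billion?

MPC = (6122.86 − 3891.28)/(6837 − 3976) = 2231.58/2861 = 0.78
a = 3891.28 − 0.78(3976) = 3891.28 − 3101.28 = 790
C = 790 + 0.78(2435) = 2689.3
S = 2435 − 2689.3 = -254.3

S = -254.3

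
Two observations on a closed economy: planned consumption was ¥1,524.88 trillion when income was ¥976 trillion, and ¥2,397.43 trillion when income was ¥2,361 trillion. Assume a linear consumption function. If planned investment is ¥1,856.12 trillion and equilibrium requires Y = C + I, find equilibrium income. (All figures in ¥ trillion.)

Y = 7476

MPC = (2397.43 − 1524.88)/(2361 − 976) = 872.55/1385 = 0.63
a = 1524.88 − 0.63(976) = 910
Equilibrium: Y = 910 + 0.63Y + 1856.12
0.37Y = 2766.12, so Y = 2766.12/0.37 = 7476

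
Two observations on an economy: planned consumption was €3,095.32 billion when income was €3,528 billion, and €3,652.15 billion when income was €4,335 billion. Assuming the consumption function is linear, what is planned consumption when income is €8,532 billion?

C = 6548.08

MPC = (3652.15 − 3095.32)/(4335 − 3528) = 556.83/807 = 0.69
a = 3095.32 − 0.69(3528) = 3095.32 − 2434.32 = 661
C = 661 + 0.69(8532) = 661 + 5887.08 = 6548.08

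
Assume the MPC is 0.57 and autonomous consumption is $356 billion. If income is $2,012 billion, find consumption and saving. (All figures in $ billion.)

C = 1502.84; S = 509.16

C = 356 + 0.57(2012) = 356 + 1146.84 = 1502.84
S = Y − C = 2012 − 1502.84 = 509.16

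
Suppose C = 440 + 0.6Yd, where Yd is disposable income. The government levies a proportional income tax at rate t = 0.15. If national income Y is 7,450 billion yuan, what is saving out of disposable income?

S = 2093

Yd = (1 − 0.15)(7450) = 0.85(7450) = 6332.5
C = 440 + 0.6(6332.5) = 440 + 3799.5 = 4239.5
S = Yd − C = 6332.5 − 4239.5 = 2093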